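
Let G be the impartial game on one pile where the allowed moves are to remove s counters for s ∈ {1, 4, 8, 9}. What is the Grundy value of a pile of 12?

Grundy values for subtraction set {1, 4, 8, 9}:
g(0) = mex{} = 0
g(1) = mex{0} = 1
g(2) = mex{1} = 0
g(3) = mex{0} = 1
g(4) = mex{0,1} = 2
g(5) = mex{1,2} = 0
g(6) = mex{0} = 1
g(7) = mex{1} = 0
g(8) = mex{0,2} = 1
g(9) = mex{0,1} = 2
g(10) = mex{0,1,2} = 3
g(11) = mex{0,1,3} = 2
g(12) = mex{1,2} = 0
So g(12) = 0.

0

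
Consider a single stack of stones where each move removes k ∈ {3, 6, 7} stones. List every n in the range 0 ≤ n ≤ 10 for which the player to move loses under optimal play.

Compute g(0), g(1), … for moves {3, 6, 7}:
k:     0  1  2  3  4  5  6  7  8  9 10
g(k):  0  0  0  1  1  1  2  2  2  3  0
The P-positions (g = 0) in 0..10 are 0, 1, 2, 10.

0, 1, 2, 10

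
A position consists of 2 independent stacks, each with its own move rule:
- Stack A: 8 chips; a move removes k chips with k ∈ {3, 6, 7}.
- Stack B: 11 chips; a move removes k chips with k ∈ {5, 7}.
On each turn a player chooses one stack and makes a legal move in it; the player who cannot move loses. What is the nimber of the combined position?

For stack A, compute g(0), g(1), … with moves {3, 6, 7}:
k:     0  1  2  3  4  5  6  7  8
g(k):  0  0  0  1  1  1  2  2  2
So g(8) = 2.
Grundy values for stack B (subtraction set {5, 7}):
g(0) = mex{} = 0
g(1) = mex{} = 0
g(2) = mex{} = 0
g(3) = mex{} = 0
g(4) = mex{} = 0
g(5) = mex{0} = 1
g(6) = mex{0} = 1
g(7) = mex{0} = 1
g(8) = mex{0} = 1
g(9) = mex{0} = 1
g(10) = mex{0,1} = 2
g(11) = mex{0,1} = 2
So g(11) = 2.
The value of a disjunctive sum is the nim-sum of the parts.
Combined value = 2 XOR 2 = 0.

0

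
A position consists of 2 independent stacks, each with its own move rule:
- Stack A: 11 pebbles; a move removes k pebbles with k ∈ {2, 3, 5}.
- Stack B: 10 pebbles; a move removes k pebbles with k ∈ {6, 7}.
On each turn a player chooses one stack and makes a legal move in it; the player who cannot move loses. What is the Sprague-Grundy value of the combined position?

3

For stack A, compute g(0), g(1), … with moves {2, 3, 5}:
g(0) = mex{} = 0
g(1) = mex{} = 0
g(2) = mex{0} = 1
g(3) = mex{0} = 1
g(4) = mex{0,1} = 2
g(5) = mex{0,1} = 2
g(6) = mex{0,1,2} = 3
g(7) = mex{1,2} = 0
g(8) = mex{1,2,3} = 0
g(9) = mex{0,2,3} = 1
g(10) = mex{0,2} = 1
g(11) = mex{0,1,3} = 2
So g(11) = 2.
For stack B, compute g(0), g(1), … with moves {6, 7}:
k:     0  1  2  3  4  5  6  7  8  9 10
g(k):  0  0  0  0  0  0  1  1  1  1  1
So g(10) = 1.
By the Sprague-Grundy theorem, the Grundy value of a sum of independent games is the XOR of the component values.
Combined value = 2 ⊕ 1 = 3.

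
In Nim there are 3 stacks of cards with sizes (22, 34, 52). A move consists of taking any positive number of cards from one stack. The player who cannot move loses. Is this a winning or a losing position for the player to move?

In binary:
  010110  (22)
  100010  (34)
  110100  (52)
  ------
  000000  (0)
The nim-sum is 0, so this is a P-position: the player to move is in a losing position under optimal play.

Losing position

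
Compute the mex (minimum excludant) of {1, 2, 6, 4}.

0

0 is not in the set, so the mex is 0.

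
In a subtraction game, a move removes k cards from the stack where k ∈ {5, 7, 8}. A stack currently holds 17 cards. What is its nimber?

Grundy values for subtraction set {5, 7, 8}:
k:     0  1  2  3  4  5  6  7  8  9 10 11 12 13 14 15 16 17
g(k):  0  0  0  0  0  1  1  1  1  1  2  2  2  0  0  0  0  0
So g(17) = 0.

0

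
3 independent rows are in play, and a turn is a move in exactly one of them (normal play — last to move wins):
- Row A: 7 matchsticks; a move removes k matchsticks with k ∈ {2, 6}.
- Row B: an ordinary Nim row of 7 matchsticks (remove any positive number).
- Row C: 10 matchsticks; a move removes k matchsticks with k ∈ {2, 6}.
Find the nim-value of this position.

7

Grundy values for row A (subtraction set {2, 6}):
g(0) = mex{} = 0
g(1) = mex{} = 0
g(2) = mex{0} = 1
g(3) = mex{0} = 1
g(4) = mex{1} = 0
g(5) = mex{1} = 0
g(6) = mex{0} = 1
g(7) = mex{0} = 1
So g(7) = 1.
Row B is a plain Nim row of size 7, so its Grundy value is 7.
Build the Grundy sequence for row C with g(k) = mex{g(k−s) : s ∈ {2, 6}, s ≤ k}:
g(0) = mex{} = 0
g(1) = mex{} = 0
g(2) = mex{0} = 1
g(3) = mex{0} = 1
g(4) = mex{1} = 0
g(5) = mex{1} = 0
g(6) = mex{0} = 1
g(7) = mex{0} = 1
g(8) = mex{1} = 0
g(9) = mex{1} = 0
g(10) = mex{0} = 1
So g(10) = 1.
The value of a disjunctive sum is the nim-sum of the parts.
Combined value = 1 ⊕ 7 ⊕ 1 = 7.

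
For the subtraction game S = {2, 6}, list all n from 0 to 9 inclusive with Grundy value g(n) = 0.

0, 1, 4, 5, 8, 9

Build the Grundy sequence with g(k) = mex{g(k−s) : s ∈ {2, 6}, s ≤ k}:
g(0) = mex{} = 0
g(1) = mex{} = 0
g(2) = mex{0} = 1
g(3) = mex{0} = 1
g(4) = mex{1} = 0
g(5) = mex{1} = 0
g(6) = mex{0} = 1
g(7) = mex{0} = 1
g(8) = mex{1} = 0
g(9) = mex{1} = 0
The P-positions (g = 0) in 0..9 are 0, 1, 4, 5, 8, 9.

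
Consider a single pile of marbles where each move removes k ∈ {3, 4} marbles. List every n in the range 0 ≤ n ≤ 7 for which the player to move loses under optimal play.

0, 1, 2, 7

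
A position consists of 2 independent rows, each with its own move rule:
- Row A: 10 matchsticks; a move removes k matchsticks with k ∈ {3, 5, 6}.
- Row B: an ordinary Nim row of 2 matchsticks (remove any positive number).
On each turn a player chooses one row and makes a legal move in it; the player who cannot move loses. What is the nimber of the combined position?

2

For row A, compute g(0), g(1), … with moves {3, 5, 6}:
k:     0  1  2  3  4  5  6  7  8  9 10
g(k):  0  0  0  1  1  1  2  2  2  0  0
So g(10) = 0.
Row B is a plain Nim row of size 2, so its Grundy value is 2.
The value of a disjunctive sum is the nim-sum of the parts.
Combined value = 0 ⊕ 2 = 2.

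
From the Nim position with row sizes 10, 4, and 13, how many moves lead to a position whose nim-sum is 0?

Nim-sum: 10 ^ 4 ^ 13 = 3.
The overall nim-sum is X = 3. A row of size p has a winning move iff p XOR X < p (reduce it to p XOR X).
  10: 10 XOR 3 = 9 < 10 — winning move (to 9).
  4: 4 XOR 3 = 7 ≥ 4 — no move.
  13: 13 XOR 3 = 14 ≥ 13 — no move.
That gives 1 winning move.

1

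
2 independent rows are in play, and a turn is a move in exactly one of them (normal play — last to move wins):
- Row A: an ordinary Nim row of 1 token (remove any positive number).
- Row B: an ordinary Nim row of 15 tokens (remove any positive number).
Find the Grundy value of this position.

14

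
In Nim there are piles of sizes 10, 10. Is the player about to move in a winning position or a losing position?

Compute the nim-sum pairwise:
10 XOR 10 = 0
The nim-sum is 0, so this is a P-position: the player to move is in a losing position under optimal play.

Losing position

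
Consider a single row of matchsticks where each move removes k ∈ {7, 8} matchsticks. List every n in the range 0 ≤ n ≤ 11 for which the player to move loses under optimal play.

0, 1, 2, 3, 4, 5, 6

Compute g(0), g(1), … for moves {7, 8}:
k:     0  1  2  3  4  5  6  7  8  9 10 11
g(k):  0  0  0  0  0  0  0  1  1  1  1  1
The P-positions (g = 0) in 0..11 are 0, 1, 2, 3, 4, 5, 6.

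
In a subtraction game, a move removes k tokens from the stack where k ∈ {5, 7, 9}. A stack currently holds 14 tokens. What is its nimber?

0

Compute g(0), g(1), … for moves {5, 7, 9}:
k:     0  1  2  3  4  5  6  7  8  9 10 11 12 13 14
g(k):  0  0  0  0  0  1  1  1  1  1  2  2  2  2  0
So g(14) = 0.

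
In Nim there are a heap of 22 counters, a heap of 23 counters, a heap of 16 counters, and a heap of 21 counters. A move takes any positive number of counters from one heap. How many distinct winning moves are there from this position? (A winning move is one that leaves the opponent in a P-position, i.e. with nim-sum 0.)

3

Compute the nim-sum pairwise:
22 ^ 23 = 1
1 ^ 16 = 17
17 ^ 21 = 4
The overall nim-sum is X = 4. A heap of size p has a winning move iff p XOR X < p (reduce it to p XOR X).
  22: 22 XOR 4 = 18 < 22 — winning move (to 18).
  23: 23 XOR 4 = 19 < 23 — winning move (to 19).
  16: 16 XOR 4 = 20 ≥ 16 — no move.
  21: 21 XOR 4 = 17 < 21 — winning move (to 17).
That gives 3 winning moves.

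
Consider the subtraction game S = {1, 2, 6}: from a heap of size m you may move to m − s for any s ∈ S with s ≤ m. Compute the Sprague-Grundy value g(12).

Build the Grundy sequence with g(k) = mex{g(k−s) : s ∈ {1, 2, 6}, s ≤ k}:
g(0) = mex{} = 0
g(1) = mex{0} = 1
g(2) = mex{0,1} = 2
g(3) = mex{1,2} = 0
g(4) = mex{0,2} = 1
g(5) = mex{0,1} = 2
g(6) = mex{0,1,2} = 3
g(7) = mex{1,2,3} = 0
g(8) = mex{0,2,3} = 1
g(9) = mex{0,1} = 2
g(10) = mex{1,2} = 0
g(11) = mex{0,2} = 1
g(12) = mex{0,1,3} = 2
So g(12) = 2.

2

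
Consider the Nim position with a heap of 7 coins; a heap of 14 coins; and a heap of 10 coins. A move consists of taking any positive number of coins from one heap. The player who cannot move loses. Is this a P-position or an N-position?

N-position

Compute the nim-sum pairwise:
7 XOR 14 = 9
9 XOR 10 = 3
The nim-sum is 3 ≠ 0, so this is an N-position: the player to move can win.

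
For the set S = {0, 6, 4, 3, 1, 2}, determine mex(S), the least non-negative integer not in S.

The values 0, 1, 2, 3, 4 are all present; 5 is the first non-negative integer missing from the set.

5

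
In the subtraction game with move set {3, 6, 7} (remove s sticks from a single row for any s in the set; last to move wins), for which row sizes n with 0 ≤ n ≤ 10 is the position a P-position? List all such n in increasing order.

Compute g(0), g(1), … for moves {3, 6, 7}:
g(0) = mex{} = 0
g(1) = mex{} = 0
g(2) = mex{} = 0
g(3) = mex{0} = 1
g(4) = mex{0} = 1
g(5) = mex{0} = 1
g(6) = mex{0,1} = 2
g(7) = mex{0,1} = 2
g(8) = mex{0,1} = 2
g(9) = mex{0,1,2} = 3
g(10) = mex{1,2} = 0
The P-positions (g = 0) in 0..10 are 0, 1, 2, 10.

0, 1, 2, 10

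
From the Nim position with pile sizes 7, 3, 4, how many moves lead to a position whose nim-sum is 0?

Bitwise XOR of the heap sizes:
  111  (7)
  011  (3)
  100  (4)
  ---
  000  (0)
The nim-sum is already 0, so every move leaves a nonzero nim-sum — there are no winning moves.

0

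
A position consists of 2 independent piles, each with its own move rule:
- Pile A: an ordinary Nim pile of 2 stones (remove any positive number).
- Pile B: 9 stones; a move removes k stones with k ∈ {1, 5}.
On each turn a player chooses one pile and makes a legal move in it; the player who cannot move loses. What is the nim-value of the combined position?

3

Pile A is a plain Nim pile of size 2, so its Grundy value is 2.
Grundy values for pile B (subtraction set {1, 5}):
k:     0  1  2  3  4  5  6  7  8  9
g(k):  0  1  0  1  0  1  0  1  0  1
So g(9) = 1.
By the Sprague-Grundy theorem, the Grundy value of a sum of independent games is the XOR of the component values.
Combined value = 2 ⊕ 1 = 3.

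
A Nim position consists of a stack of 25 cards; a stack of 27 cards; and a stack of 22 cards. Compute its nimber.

20

Nim-sum: 25 XOR 27 XOR 22 = 20.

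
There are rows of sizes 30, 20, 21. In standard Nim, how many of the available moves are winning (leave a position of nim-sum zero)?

3

Bitwise XOR of the heap sizes:
  11110  (30)
  10100  (20)
  10101  (21)
  -----
  11111  (31)
The overall nim-sum is X = 31. A row of size p has a winning move iff p XOR X < p (reduce it to p XOR X).
  30: 30 XOR 31 = 1 < 30 — winning move (to 1).
  20: 20 XOR 31 = 11 < 20 — winning move (to 11).
  21: 21 XOR 31 = 10 < 21 — winning move (to 10).
That gives 3 winning moves.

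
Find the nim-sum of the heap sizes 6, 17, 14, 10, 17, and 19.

17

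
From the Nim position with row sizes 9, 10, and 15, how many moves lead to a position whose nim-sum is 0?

Bitwise XOR of the heap sizes:
  1001  (9)
  1010  (10)
  1111  (15)
  ----
  1100  (12)
The overall nim-sum is X = 12. A row of size p has a winning move iff p XOR X < p (reduce it to p XOR X).
  9: 9 XOR 12 = 5 < 9 — winning move (to 5).
  10: 10 XOR 12 = 6 < 10 — winning move (to 6).
  15: 15 XOR 12 = 3 < 15 — winning move (to 3).
That gives 3 winning moves.

3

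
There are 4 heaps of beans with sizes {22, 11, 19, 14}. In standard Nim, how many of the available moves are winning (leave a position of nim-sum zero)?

0

Compute the nim-sum pairwise:
22 ^ 11 = 29
29 ^ 19 = 14
14 ^ 14 = 0
The nim-sum is already 0, so every move leaves a nonzero nim-sum — there are no winning moves.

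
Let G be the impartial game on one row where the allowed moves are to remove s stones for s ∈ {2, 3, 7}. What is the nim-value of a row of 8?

Grundy values for subtraction set {2, 3, 7}:
g(0) = mex{} = 0
g(1) = mex{} = 0
g(2) = mex{0} = 1
g(3) = mex{0} = 1
g(4) = mex{0,1} = 2
g(5) = mex{1} = 0
g(6) = mex{1,2} = 0
g(7) = mex{0,2} = 1
g(8) = mex{0} = 1
So g(8) = 1.

1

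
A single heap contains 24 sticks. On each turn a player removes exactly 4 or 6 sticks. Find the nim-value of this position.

1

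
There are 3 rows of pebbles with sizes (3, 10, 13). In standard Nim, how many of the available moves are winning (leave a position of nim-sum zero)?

Compute the nim-sum pairwise:
3 XOR 10 = 9
9 XOR 13 = 4
The overall nim-sum is X = 4. A row of size p has a winning move iff p XOR X < p (reduce it to p XOR X).
  3: 3 XOR 4 = 7 ≥ 3 — no move.
  10: 10 XOR 4 = 14 ≥ 10 — no move.
  13: 13 XOR 4 = 9 < 13 — winning move (to 9).
That gives 1 winning move.

1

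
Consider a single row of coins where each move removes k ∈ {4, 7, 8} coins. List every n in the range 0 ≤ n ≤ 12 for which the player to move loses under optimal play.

Build the Grundy sequence with g(k) = mex{g(k−s) : s ∈ {4, 7, 8}, s ≤ k}:
k:     0  1  2  3  4  5  6  7  8  9 10 11 12
g(k):  0  0  0  0  1  1  1  1  2  2  2  2  0
The P-positions (g = 0) in 0..12 are 0, 1, 2, 3, 12.

0, 1, 2, 3, 12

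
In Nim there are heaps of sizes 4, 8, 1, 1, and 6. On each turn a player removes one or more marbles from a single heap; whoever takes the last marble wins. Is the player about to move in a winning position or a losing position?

In binary:
  0100  (4)
  1000  (8)
  0001  (1)
  0001  (1)
  0110  (6)
  ----
  1010  (10)
The nim-sum is 10 ≠ 0, so this is an N-position: the player to move can win.

Winning position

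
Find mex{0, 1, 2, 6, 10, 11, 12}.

The values 0, 1, 2 are all present; 3 is the first non-negative integer missing from the set.

3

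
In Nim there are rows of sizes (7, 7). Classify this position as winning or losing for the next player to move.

Losing position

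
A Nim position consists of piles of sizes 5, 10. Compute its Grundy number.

Compute the nim-sum pairwise:
5 ^ 10 = 15

15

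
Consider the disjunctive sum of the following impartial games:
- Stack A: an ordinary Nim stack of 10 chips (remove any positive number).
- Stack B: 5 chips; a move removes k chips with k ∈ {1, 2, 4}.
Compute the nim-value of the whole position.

Stack A is a plain Nim stack of size 10, so its Grundy value is 10.
Build the Grundy sequence for stack B with g(k) = mex{g(k−s) : s ∈ {1, 2, 4}, s ≤ k}:
k:     0  1  2  3  4  5
g(k):  0  1  2  0  1  2
So g(5) = 2.
By the Sprague-Grundy theorem, the Grundy value of a sum of independent games is the XOR of the component values.
Combined value = 10 XOR 2 = 8.

8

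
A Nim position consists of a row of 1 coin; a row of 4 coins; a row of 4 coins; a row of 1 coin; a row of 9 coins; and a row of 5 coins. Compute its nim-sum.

Nim-sum: 1 ⊕ 4 ⊕ 4 ⊕ 1 ⊕ 9 ⊕ 5 = 12.

12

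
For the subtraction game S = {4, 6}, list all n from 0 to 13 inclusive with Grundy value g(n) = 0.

0, 1, 2, 3, 10, 11, 12, 13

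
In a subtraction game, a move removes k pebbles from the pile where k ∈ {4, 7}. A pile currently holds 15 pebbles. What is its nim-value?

1

Grundy values for subtraction set {4, 7}:
k:     0  1  2  3  4  5  6  7  8  9 10 11 12 13 14 15
g(k):  0  0  0  0  1  1  1  1  2  2  2  0  0  0  0  1
So g(15) = 1.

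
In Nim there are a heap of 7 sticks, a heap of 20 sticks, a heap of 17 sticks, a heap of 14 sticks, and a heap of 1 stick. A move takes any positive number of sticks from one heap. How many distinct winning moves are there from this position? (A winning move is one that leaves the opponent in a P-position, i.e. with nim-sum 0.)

1

Nim-sum: 7 XOR 20 XOR 17 XOR 14 XOR 1 = 13.
The overall nim-sum is X = 13. A heap of size p has a winning move iff p XOR X < p (reduce it to p XOR X).
  7: 7 XOR 13 = 10 ≥ 7 — no move.
  20: 20 XOR 13 = 25 ≥ 20 — no move.
  17: 17 XOR 13 = 28 ≥ 17 — no move.
  14: 14 XOR 13 = 3 < 14 — winning move (to 3).
  1: 1 XOR 13 = 12 ≥ 1 — no move.
That gives 1 winning move.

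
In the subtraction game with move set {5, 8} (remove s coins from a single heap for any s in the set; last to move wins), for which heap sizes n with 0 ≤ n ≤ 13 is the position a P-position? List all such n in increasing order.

0, 1, 2, 3, 4, 13

Compute g(0), g(1), … for moves {5, 8}:
k:     0  1  2  3  4  5  6  7  8  9 10 11 12 13
g(k):  0  0  0  0  0  1  1  1  1  1  2  2  2  0
The P-positions (g = 0) in 0..13 are 0, 1, 2, 3, 4, 13.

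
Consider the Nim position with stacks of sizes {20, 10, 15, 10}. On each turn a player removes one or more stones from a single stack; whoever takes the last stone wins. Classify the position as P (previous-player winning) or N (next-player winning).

N-position

Compute the nim-sum pairwise:
20 ⊕ 10 = 30
30 ⊕ 15 = 17
17 ⊕ 10 = 27
The nim-sum is 27 ≠ 0, so this is an N-position: the player to move can win.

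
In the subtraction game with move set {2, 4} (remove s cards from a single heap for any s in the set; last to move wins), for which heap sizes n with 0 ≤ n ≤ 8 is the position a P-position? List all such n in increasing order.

0, 1, 6, 7

Grundy values for subtraction set {2, 4}:
g(0) = mex{} = 0
g(1) = mex{} = 0
g(2) = mex{0} = 1
g(3) = mex{0} = 1
g(4) = mex{0,1} = 2
g(5) = mex{0,1} = 2
g(6) = mex{1,2} = 0
g(7) = mex{1,2} = 0
g(8) = mex{0,2} = 1
The P-positions (g = 0) in 0..8 are 0, 1, 6, 7.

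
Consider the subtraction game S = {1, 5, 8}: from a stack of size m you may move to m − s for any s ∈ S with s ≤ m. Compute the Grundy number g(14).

1

Compute g(0), g(1), … for moves {1, 5, 8}:
k:     0  1  2  3  4  5  6  7  8  9 10 11 12 13 14
g(k):  0  1  0  1  0  1  0  1  2  3  2  3  2  0  1
So g(14) = 1.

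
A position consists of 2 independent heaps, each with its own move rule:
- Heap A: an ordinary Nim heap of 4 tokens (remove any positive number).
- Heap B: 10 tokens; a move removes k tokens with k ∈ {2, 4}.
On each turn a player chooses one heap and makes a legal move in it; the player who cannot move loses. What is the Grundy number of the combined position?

6

Heap A is a plain Nim heap of size 4, so its Grundy value is 4.
For heap B, compute g(0), g(1), … with moves {2, 4}:
g(0) = mex{} = 0
g(1) = mex{} = 0
g(2) = mex{0} = 1
g(3) = mex{0} = 1
g(4) = mex{0,1} = 2
g(5) = mex{0,1} = 2
g(6) = mex{1,2} = 0
g(7) = mex{1,2} = 0
g(8) = mex{0,2} = 1
g(9) = mex{0,2} = 1
g(10) = mex{0,1} = 2
So g(10) = 2.
The value of a disjunctive sum is the nim-sum of the parts.
Combined value = 4 XOR 2 = 6.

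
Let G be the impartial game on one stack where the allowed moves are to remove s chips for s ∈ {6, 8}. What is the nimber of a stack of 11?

Grundy values for subtraction set {6, 8}:
k:     0  1  2  3  4  5  6  7  8  9 10 11
g(k):  0  0  0  0  0  0  1  1  1  1  1  1
So g(11) = 1.

1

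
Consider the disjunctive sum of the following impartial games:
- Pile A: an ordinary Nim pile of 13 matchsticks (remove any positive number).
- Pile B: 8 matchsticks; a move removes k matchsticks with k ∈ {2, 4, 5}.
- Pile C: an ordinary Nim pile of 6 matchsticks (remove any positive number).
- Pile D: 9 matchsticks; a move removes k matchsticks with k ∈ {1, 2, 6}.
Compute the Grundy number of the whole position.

9

Pile A is a plain Nim pile of size 13, so its Grundy value is 13.
For pile B, compute g(0), g(1), … with moves {2, 4, 5}:
g(0) = mex{} = 0
g(1) = mex{} = 0
g(2) = mex{0} = 1
g(3) = mex{0} = 1
g(4) = mex{0,1} = 2
g(5) = mex{0,1} = 2
g(6) = mex{0,1,2} = 3
g(7) = mex{1,2} = 0
g(8) = mex{1,2,3} = 0
So g(8) = 0.
Pile C is a plain Nim pile of size 6, so its Grundy value is 6.
Build the Grundy sequence for pile D with g(k) = mex{g(k−s) : s ∈ {1, 2, 6}, s ≤ k}:
k:     0  1  2  3  4  5  6  7  8  9
g(k):  0  1  2  0  1  2  3  0  1  2
So g(9) = 2.
The value of a disjunctive sum is the nim-sum of the parts.
Combined value = 13 ⊕ 0 ⊕ 6 ⊕ 2 = 9.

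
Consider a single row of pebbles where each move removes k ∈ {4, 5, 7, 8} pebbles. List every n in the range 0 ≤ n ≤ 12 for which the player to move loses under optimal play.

Grundy values for subtraction set {4, 5, 7, 8}:
k:     0  1  2  3  4  5  6  7  8  9 10 11 12
g(k):  0  0  0  0  1  1  1  1  2  2  2  2  0
The P-positions (g = 0) in 0..12 are 0, 1, 2, 3, 12.

0, 1, 2, 3, 12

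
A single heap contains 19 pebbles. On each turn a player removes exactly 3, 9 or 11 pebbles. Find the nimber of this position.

Compute g(0), g(1), … for moves {3, 9, 11}:
k:     0  1  2  3  4  5  6  7  8  9 10 11 12 13 14 15 16 17 18 19
g(k):  0  0  0  1  1  1  0  0  0  1  1  1  2  2  0  3  3  1  2  2
So g(19) = 2.

2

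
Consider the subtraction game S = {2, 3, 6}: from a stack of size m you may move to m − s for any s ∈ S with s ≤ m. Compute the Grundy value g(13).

Build the Grundy sequence with g(k) = mex{g(k−s) : s ∈ {2, 3, 6}, s ≤ k}:
g(0) = mex{} = 0
g(1) = mex{} = 0
g(2) = mex{0} = 1
g(3) = mex{0} = 1
g(4) = mex{0,1} = 2
g(5) = mex{1} = 0
g(6) = mex{0,1,2} = 3
g(7) = mex{0,2} = 1
g(8) = mex{0,1,3} = 2
g(9) = mex{1,3} = 0
g(10) = mex{1,2} = 0
g(11) = mex{0,2} = 1
g(12) = mex{0,3} = 1
g(13) = mex{0,1} = 2
So g(13) = 2.

2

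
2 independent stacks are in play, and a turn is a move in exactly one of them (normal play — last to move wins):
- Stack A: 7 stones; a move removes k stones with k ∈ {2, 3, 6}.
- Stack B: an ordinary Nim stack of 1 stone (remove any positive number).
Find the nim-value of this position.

0

For stack A, compute g(0), g(1), … with moves {2, 3, 6}:
k:     0  1  2  3  4  5  6  7
g(k):  0  0  1  1  2  0  3  1
So g(7) = 1.
Stack B is a plain Nim stack of size 1, so its Grundy value is 1.
The value of a disjunctive sum is the nim-sum of the parts.
Combined value = 1 ⊕ 1 = 0.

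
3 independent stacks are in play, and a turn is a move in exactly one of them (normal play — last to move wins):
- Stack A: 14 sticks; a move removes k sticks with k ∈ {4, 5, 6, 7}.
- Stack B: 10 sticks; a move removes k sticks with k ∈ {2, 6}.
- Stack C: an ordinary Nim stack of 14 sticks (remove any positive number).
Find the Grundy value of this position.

Build the Grundy sequence for stack A with g(k) = mex{g(k−s) : s ∈ {4, 5, 6, 7}, s ≤ k}:
g(0) = mex{} = 0
g(1) = mex{} = 0
g(2) = mex{} = 0
g(3) = mex{} = 0
g(4) = mex{0} = 1
g(5) = mex{0} = 1
g(6) = mex{0} = 1
g(7) = mex{0} = 1
g(8) = mex{0,1} = 2
g(9) = mex{0,1} = 2
g(10) = mex{0,1} = 2
g(11) = mex{1} = 0
g(12) = mex{1,2} = 0
g(13) = mex{1,2} = 0
g(14) = mex{1,2} = 0
So g(14) = 0.
Build the Grundy sequence for stack B with g(k) = mex{g(k−s) : s ∈ {2, 6}, s ≤ k}:
g(0) = mex{} = 0
g(1) = mex{} = 0
g(2) = mex{0} = 1
g(3) = mex{0} = 1
g(4) = mex{1} = 0
g(5) = mex{1} = 0
g(6) = mex{0} = 1
g(7) = mex{0} = 1
g(8) = mex{1} = 0
g(9) = mex{1} = 0
g(10) = mex{0} = 1
So g(10) = 1.
Stack C is a plain Nim stack of size 14, so its Grundy value is 14.
The value of a disjunctive sum is the nim-sum of the parts.
Combined value = 0 XOR 1 XOR 14 = 15.

15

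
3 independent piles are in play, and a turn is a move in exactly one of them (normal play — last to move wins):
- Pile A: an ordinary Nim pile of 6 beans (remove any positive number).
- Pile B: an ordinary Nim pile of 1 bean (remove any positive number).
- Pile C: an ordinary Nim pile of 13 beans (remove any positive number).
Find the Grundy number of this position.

10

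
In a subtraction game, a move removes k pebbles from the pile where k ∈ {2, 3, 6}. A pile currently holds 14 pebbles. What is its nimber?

Compute g(0), g(1), … for moves {2, 3, 6}:
k:     0  1  2  3  4  5  6  7  8  9 10 11 12 13 14
g(k):  0  0  1  1  2  0  3  1  2  0  0  1  1  2  0
So g(14) = 0.

0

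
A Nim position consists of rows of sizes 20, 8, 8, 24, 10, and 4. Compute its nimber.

2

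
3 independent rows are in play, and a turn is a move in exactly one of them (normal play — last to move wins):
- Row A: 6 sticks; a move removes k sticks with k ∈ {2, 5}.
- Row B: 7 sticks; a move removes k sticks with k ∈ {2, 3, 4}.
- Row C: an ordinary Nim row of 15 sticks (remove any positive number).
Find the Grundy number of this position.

Build the Grundy sequence for row A with g(k) = mex{g(k−s) : s ∈ {2, 5}, s ≤ k}:
k:     0  1  2  3  4  5  6
g(k):  0  0  1  1  0  2  1
So g(6) = 1.
Grundy values for row B (subtraction set {2, 3, 4}):
k:     0  1  2  3  4  5  6  7
g(k):  0  0  1  1  2  2  0  0
So g(7) = 0.
Row C is a plain Nim row of size 15, so its Grundy value is 15.
By the Sprague-Grundy theorem, the Grundy value of a sum of independent games is the XOR of the component values.
Combined value = 1 ⊕ 0 ⊕ 15 = 14.

14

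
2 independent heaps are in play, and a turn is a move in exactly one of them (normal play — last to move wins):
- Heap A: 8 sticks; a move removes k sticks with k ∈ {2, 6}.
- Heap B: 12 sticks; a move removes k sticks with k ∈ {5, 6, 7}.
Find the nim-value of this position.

0

Grundy values for heap A (subtraction set {2, 6}):
g(0) = mex{} = 0
g(1) = mex{} = 0
g(2) = mex{0} = 1
g(3) = mex{0} = 1
g(4) = mex{1} = 0
g(5) = mex{1} = 0
g(6) = mex{0} = 1
g(7) = mex{0} = 1
g(8) = mex{1} = 0
So g(8) = 0.
Grundy values for heap B (subtraction set {5, 6, 7}):
k:     0  1  2  3  4  5  6  7  8  9 10 11 12
g(k):  0  0  0  0  0  1  1  1  1  1  2  2  0
So g(12) = 0.
The value of a disjunctive sum is the nim-sum of the parts.
Combined value = 0 ⊕ 0 = 0.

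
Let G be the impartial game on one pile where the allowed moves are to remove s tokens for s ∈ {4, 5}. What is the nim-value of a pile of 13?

1

Grundy values for subtraction set {4, 5}:
k:     0  1  2  3  4  5  6  7  8  9 10 11 12 13
g(k):  0  0  0  0  1  1  1  1  2  0  0  0  0  1
So g(13) = 1.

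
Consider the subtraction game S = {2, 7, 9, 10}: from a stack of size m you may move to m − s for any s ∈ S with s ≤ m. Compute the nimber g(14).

Build the Grundy sequence with g(k) = mex{g(k−s) : s ∈ {2, 7, 9, 10}, s ≤ k}:
k:     0  1  2  3  4  5  6  7  8  9 10 11 12 13 14
g(k):  0  0  1  1  0  0  1  1  2  2  3  3  2  2  3
So g(14) = 3.

3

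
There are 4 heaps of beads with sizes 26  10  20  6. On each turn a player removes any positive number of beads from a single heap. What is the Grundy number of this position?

2

Bitwise XOR of the heap sizes:
  11010  (26)
  01010  (10)
  10100  (20)
  00110  (6)
  -----
  00010  (2)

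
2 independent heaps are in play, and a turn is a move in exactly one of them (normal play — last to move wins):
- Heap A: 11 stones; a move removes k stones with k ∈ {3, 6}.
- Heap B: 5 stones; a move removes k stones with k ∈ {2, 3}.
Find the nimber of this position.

0

For heap A, compute g(0), g(1), … with moves {3, 6}:
g(0) = mex{} = 0
g(1) = mex{} = 0
g(2) = mex{} = 0
g(3) = mex{0} = 1
g(4) = mex{0} = 1
g(5) = mex{0} = 1
g(6) = mex{0,1} = 2
g(7) = mex{0,1} = 2
g(8) = mex{0,1} = 2
g(9) = mex{1,2} = 0
g(10) = mex{1,2} = 0
g(11) = mex{1,2} = 0
So g(11) = 0.
Grundy values for heap B (subtraction set {2, 3}):
g(0) = mex{} = 0
g(1) = mex{} = 0
g(2) = mex{0} = 1
g(3) = mex{0} = 1
g(4) = mex{0,1} = 2
g(5) = mex{1} = 0
So g(5) = 0.
The value of a disjunctive sum is the nim-sum of the parts.
Combined value = 0 ⊕ 0 = 0.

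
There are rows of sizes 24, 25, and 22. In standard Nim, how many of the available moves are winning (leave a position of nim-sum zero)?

3

Nim-sum: 24 ⊕ 25 ⊕ 22 = 23.
The overall nim-sum is X = 23. A row of size p has a winning move iff p XOR X < p (reduce it to p XOR X).
  24: 24 XOR 23 = 15 < 24 — winning move (to 15).
  25: 25 XOR 23 = 14 < 25 — winning move (to 14).
  22: 22 XOR 23 = 1 < 22 — winning move (to 1).
That gives 3 winning moves.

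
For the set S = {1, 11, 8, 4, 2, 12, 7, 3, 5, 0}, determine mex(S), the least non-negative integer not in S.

The values 0, 1, 2, 3, 4, 5 are all present; 6 is the first non-negative integer missing from the set.

6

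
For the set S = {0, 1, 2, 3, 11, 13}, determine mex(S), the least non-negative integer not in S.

The values 0, 1, 2, 3 are all present; 4 is the first non-negative integer missing from the set.

4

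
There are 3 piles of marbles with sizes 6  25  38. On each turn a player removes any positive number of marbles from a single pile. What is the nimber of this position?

57

Nim-sum: 6 ⊕ 25 ⊕ 38 = 57.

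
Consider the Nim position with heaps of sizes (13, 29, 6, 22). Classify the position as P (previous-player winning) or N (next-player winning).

P-position

In binary:
  01101  (13)
  11101  (29)
  00110  (6)
  10110  (22)
  -----
  00000  (0)
The nim-sum is 0, so this is a P-position: the player to move is in a losing position under optimal play.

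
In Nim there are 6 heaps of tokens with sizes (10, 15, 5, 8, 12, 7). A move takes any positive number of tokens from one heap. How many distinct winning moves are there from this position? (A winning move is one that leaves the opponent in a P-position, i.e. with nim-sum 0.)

Nim-sum: 10 ^ 15 ^ 5 ^ 8 ^ 12 ^ 7 = 3.
The overall nim-sum is X = 3. A heap of size p has a winning move iff p XOR X < p (reduce it to p XOR X).
  10: 10 XOR 3 = 9 < 10 — winning move (to 9).
  15: 15 XOR 3 = 12 < 15 — winning move (to 12).
  5: 5 XOR 3 = 6 ≥ 5 — no move.
  8: 8 XOR 3 = 11 ≥ 8 — no move.
  12: 12 XOR 3 = 15 ≥ 12 — no move.
  7: 7 XOR 3 = 4 < 7 — winning move (to 4).
That gives 3 winning moves.

3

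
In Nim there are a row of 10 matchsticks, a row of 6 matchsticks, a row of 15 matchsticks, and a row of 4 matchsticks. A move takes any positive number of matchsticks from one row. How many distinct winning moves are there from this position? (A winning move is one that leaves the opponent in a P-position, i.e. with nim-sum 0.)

3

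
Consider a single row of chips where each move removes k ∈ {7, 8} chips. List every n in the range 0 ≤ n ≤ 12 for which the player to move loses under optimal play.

0, 1, 2, 3, 4, 5, 6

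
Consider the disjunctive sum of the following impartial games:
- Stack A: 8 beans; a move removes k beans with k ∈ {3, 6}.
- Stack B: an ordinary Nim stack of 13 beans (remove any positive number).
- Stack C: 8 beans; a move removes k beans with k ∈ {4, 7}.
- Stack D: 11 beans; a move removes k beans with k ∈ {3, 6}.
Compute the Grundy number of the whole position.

13

Build the Grundy sequence for stack A with g(k) = mex{g(k−s) : s ∈ {3, 6}, s ≤ k}:
k:     0  1  2  3  4  5  6  7  8
g(k):  0  0  0  1  1  1  2  2  2
So g(8) = 2.
Stack B is a plain Nim stack of size 13, so its Grundy value is 13.
Build the Grundy sequence for stack C with g(k) = mex{g(k−s) : s ∈ {4, 7}, s ≤ k}:
k:     0  1  2  3  4  5  6  7  8
g(k):  0  0  0  0  1  1  1  1  2
So g(8) = 2.
For stack D, compute g(0), g(1), … with moves {3, 6}:
k:     0  1  2  3  4  5  6  7  8  9 10 11
g(k):  0  0  0  1  1  1  2  2  2  0  0  0
So g(11) = 0.
The value of a disjunctive sum is the nim-sum of the parts.
Combined value = 2 XOR 13 XOR 2 XOR 0 = 13.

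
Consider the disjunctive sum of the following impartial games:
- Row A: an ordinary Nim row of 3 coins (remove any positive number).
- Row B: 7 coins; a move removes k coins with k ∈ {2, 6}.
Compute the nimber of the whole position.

2

Row A is a plain Nim row of size 3, so its Grundy value is 3.
For row B, compute g(0), g(1), … with moves {2, 6}:
g(0) = mex{} = 0
g(1) = mex{} = 0
g(2) = mex{0} = 1
g(3) = mex{0} = 1
g(4) = mex{1} = 0
g(5) = mex{1} = 0
g(6) = mex{0} = 1
g(7) = mex{0} = 1
So g(7) = 1.
The value of a disjunctive sum is the nim-sum of the parts.
Combined value = 3 ⊕ 1 = 2.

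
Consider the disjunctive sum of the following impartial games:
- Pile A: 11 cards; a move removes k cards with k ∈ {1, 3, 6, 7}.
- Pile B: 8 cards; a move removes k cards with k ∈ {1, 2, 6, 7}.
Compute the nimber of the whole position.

3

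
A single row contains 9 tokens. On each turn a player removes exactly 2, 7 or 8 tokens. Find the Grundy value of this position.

2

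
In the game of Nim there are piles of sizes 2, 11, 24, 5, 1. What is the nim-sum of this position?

Nim-sum: 2 ^ 11 ^ 24 ^ 5 ^ 1 = 21.

21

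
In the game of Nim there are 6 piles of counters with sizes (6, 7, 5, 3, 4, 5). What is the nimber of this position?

6

Bitwise XOR of the heap sizes:
  110  (6)
  111  (7)
  101  (5)
  011  (3)
  100  (4)
  101  (5)
  ---
  110  (6)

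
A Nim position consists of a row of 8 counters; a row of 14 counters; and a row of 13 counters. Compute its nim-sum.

Nim-sum: 8 ⊕ 14 ⊕ 13 = 11.

11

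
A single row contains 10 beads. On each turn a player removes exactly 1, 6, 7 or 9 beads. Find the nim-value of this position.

2

Grundy values for subtraction set {1, 6, 7, 9}:
k:     0  1  2  3  4  5  6  7  8  9 10
g(k):  0  1  0  1  0  1  2  3  2  3  2
So g(10) = 2.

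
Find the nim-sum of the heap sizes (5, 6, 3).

Write each in binary and XOR column by column:
  101  (5)
  110  (6)
  011  (3)
  ---
  000  (0)

0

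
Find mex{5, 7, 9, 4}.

0 is not in the set, so the mex is 0.

0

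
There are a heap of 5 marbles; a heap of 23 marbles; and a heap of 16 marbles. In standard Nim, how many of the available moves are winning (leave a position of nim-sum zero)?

1

Nim-sum: 5 XOR 23 XOR 16 = 2.
The overall nim-sum is X = 2. A heap of size p has a winning move iff p XOR X < p (reduce it to p XOR X).
  5: 5 XOR 2 = 7 ≥ 5 — no move.
  23: 23 XOR 2 = 21 < 23 — winning move (to 21).
  16: 16 XOR 2 = 18 ≥ 16 — no move.
That gives 1 winning move.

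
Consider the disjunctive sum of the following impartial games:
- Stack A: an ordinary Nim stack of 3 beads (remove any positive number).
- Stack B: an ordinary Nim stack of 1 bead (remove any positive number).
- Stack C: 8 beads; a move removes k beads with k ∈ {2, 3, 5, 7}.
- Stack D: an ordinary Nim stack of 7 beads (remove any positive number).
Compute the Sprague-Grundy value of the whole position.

1

Stack A is a plain Nim stack of size 3, so its Grundy value is 3.
Stack B is a plain Nim stack of size 1, so its Grundy value is 1.
Build the Grundy sequence for stack C with g(k) = mex{g(k−s) : s ∈ {2, 3, 5, 7}, s ≤ k}:
k:     0  1  2  3  4  5  6  7  8
g(k):  0  0  1  1  2  2  3  3  4
So g(8) = 4.
Stack D is a plain Nim stack of size 7, so its Grundy value is 7.
The value of a disjunctive sum is the nim-sum of the parts.
Combined value = 3 ⊕ 1 ⊕ 4 ⊕ 7 = 1.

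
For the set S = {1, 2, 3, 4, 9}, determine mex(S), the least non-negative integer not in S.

0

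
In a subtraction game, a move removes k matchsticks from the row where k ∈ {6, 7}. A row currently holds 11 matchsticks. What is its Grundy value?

1

Build the Grundy sequence with g(k) = mex{g(k−s) : s ∈ {6, 7}, s ≤ k}:
k:     0  1  2  3  4  5  6  7  8  9 10 11
g(k):  0  0  0  0  0  0  1  1  1  1  1  1
So g(11) = 1.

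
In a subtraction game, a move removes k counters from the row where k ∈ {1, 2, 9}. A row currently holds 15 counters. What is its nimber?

2

Build the Grundy sequence with g(k) = mex{g(k−s) : s ∈ {1, 2, 9}, s ≤ k}:
k:     0  1  2  3  4  5  6  7  8  9 10 11 12 13 14 15
g(k):  0  1  2  0  1  2  0  1  2  3  0  1  2  0  1  2
So g(15) = 2.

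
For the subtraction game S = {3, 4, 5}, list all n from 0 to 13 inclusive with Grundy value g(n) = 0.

0, 1, 2, 8, 9, 10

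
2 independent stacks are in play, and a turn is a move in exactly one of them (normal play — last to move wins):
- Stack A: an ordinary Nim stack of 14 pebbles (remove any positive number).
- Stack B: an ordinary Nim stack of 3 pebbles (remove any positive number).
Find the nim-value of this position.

Stack A is a plain Nim stack of size 14, so its Grundy value is 14.
Stack B is a plain Nim stack of size 3, so its Grundy value is 3.
By the Sprague-Grundy theorem, the Grundy value of a sum of independent games is the XOR of the component values.
Combined value = 14 ⊕ 3 = 13.

13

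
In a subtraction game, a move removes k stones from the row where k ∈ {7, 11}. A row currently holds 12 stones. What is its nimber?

1

Grundy values for subtraction set {7, 11}:
g(0) = mex{} = 0
g(1) = mex{} = 0
g(2) = mex{} = 0
g(3) = mex{} = 0
g(4) = mex{} = 0
g(5) = mex{} = 0
g(6) = mex{} = 0
g(7) = mex{0} = 1
g(8) = mex{0} = 1
g(9) = mex{0} = 1
g(10) = mex{0} = 1
g(11) = mex{0} = 1
g(12) = mex{0} = 1
So g(12) = 1.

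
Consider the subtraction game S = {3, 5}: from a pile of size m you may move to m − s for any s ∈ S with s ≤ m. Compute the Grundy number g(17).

Compute g(0), g(1), … for moves {3, 5}:
k:     0  1  2  3  4  5  6  7  8  9 10 11 12 13 14 15 16 17
g(k):  0  0  0  1  1  1  2  2  0  0  0  1  1  1  2  2  0  0
So g(17) = 0.

0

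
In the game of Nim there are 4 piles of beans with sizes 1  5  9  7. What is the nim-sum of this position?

Compute the nim-sum pairwise:
1 ^ 5 = 4
4 ^ 9 = 13
13 ^ 7 = 10

10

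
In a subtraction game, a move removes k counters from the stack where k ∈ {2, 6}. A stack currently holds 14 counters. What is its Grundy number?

1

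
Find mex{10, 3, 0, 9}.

1

0 is in the set but 1 is not, so the mex is 1.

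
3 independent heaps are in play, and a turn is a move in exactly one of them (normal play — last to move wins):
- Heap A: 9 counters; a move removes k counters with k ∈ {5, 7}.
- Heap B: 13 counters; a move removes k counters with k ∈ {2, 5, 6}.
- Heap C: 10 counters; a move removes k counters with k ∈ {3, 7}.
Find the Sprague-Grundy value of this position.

Build the Grundy sequence for heap A with g(k) = mex{g(k−s) : s ∈ {5, 7}, s ≤ k}:
g(0) = mex{} = 0
g(1) = mex{} = 0
g(2) = mex{} = 0
g(3) = mex{} = 0
g(4) = mex{} = 0
g(5) = mex{0} = 1
g(6) = mex{0} = 1
g(7) = mex{0} = 1
g(8) = mex{0} = 1
g(9) = mex{0} = 1
So g(9) = 1.
For heap B, compute g(0), g(1), … with moves {2, 5, 6}:
k:     0  1  2  3  4  5  6  7  8  9 10 11 12 13
g(k):  0  0  1  1  0  2  1  3  0  2  1  0  0  1
So g(13) = 1.
Grundy values for heap C (subtraction set {3, 7}):
k:     0  1  2  3  4  5  6  7  8  9 10
g(k):  0  0  0  1  1  1  0  2  2  1  0
So g(10) = 0.
By the Sprague-Grundy theorem, the Grundy value of a sum of independent games is the XOR of the component values.
Combined value = 1 XOR 1 XOR 0 = 0.

0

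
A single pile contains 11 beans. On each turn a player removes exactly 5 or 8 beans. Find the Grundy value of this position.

2

Build the Grundy sequence with g(k) = mex{g(k−s) : s ∈ {5, 8}, s ≤ k}:
k:     0  1  2  3  4  5  6  7  8  9 10 11
g(k):  0  0  0  0  0  1  1  1  1  1  2  2
So g(11) = 2.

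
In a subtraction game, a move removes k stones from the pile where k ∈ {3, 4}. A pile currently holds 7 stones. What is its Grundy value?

0

Compute g(0), g(1), … for moves {3, 4}:
k:     0  1  2  3  4  5  6  7
g(k):  0  0  0  1  1  1  2  0
So g(7) = 0.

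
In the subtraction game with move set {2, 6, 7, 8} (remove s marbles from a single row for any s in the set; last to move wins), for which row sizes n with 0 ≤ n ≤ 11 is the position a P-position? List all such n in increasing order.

Grundy values for subtraction set {2, 6, 7, 8}:
g(0) = mex{} = 0
g(1) = mex{} = 0
g(2) = mex{0} = 1
g(3) = mex{0} = 1
g(4) = mex{1} = 0
g(5) = mex{1} = 0
g(6) = mex{0} = 1
g(7) = mex{0} = 1
g(8) = mex{0,1} = 2
g(9) = mex{0,1} = 2
g(10) = mex{0,1,2} = 3
g(11) = mex{0,1,2} = 3
The P-positions (g = 0) in 0..11 are 0, 1, 4, 5.

0, 1, 4, 5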